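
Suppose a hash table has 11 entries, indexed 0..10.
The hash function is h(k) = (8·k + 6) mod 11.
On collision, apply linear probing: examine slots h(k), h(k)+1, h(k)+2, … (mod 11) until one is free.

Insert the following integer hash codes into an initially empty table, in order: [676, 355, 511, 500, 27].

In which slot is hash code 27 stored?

Insert 676: h=2, slot 2 empty -> index 2.
Insert 355: h=8, slot 8 empty -> index 8.
Insert 511: h=2, slot 2 occupied -> index 3.
Insert 500: h=2, slots 2,3 occupied -> index 4.
Insert 27: h=2, slots 2,3,4 occupied -> index 5.
Table: [-, -, 676, 511, 500, 27, -, -, 355, -, -]

5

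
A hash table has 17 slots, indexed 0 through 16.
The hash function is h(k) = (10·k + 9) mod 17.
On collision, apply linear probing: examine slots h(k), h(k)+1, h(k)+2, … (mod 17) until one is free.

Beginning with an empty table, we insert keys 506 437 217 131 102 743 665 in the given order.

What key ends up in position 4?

Insert 506: h=3, slot 3 empty => index 3.
Insert 437: h=10, slot 10 empty => index 10.
Insert 217: h=3, slot 3 occupied => index 4.
Insert 131: h=10, slot 10 occupied => index 11.
Insert 102: h=9, slot 9 empty => index 9.
Insert 743: h=10, slots 10,11 occupied => index 12.
Insert 665: h=12, slot 12 occupied => index 13.
Table: [-, -, -, 506, 217, -, -, -, -, 102, 437, 131, 743, 665, -, -, -]

217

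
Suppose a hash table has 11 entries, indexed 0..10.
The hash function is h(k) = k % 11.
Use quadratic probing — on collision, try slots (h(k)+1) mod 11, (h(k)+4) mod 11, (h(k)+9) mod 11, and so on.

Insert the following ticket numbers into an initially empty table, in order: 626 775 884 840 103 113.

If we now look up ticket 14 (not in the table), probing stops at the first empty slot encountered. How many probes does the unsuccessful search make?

Insert 626: h=10, slot 10 empty => index 10.
Insert 775: h=5, slot 5 empty => index 5.
Insert 884: h=4, slot 4 empty => index 4.
Insert 840: h=4, slots 4,5 occupied => index 8.
Insert 103: h=4, slots 4,5,8 occupied => index 2.
Insert 113: h=3, slot 3 empty => index 3.
Table: [_, _, 103, 113, 884, 775, _, _, 840, _, 626]
Lookup 14: h=3, probe 3,4,7 → slot 7 empty, not found.

3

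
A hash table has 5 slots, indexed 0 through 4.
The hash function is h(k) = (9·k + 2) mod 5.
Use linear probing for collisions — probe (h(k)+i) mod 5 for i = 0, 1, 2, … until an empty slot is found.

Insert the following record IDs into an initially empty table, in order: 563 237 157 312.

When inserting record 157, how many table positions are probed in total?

563 hashes to 4; slot 4 is free → place at 4.
237 hashes to 0; slot 0 is free → place at 0.
157 hashes to 0; 0 taken → place at 1.
312 hashes to 0; 0,1 taken → place at 2.
Table: [237, 157, 312, ., 563]

2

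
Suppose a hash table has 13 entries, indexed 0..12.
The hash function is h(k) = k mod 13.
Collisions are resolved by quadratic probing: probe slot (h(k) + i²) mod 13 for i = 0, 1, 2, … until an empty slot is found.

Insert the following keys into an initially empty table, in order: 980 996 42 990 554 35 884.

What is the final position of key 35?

980 hashes to 5; slot 5 is free -> place at 5.
996 hashes to 8; slot 8 is free -> place at 8.
42 hashes to 3; slot 3 is free -> place at 3.
990 hashes to 2; slot 2 is free -> place at 2.
554 hashes to 8; 8 taken -> place at 9.
35 hashes to 9; 9 taken -> place at 10.
884 hashes to 0; slot 0 is free -> place at 0.
Table: [884, —, 990, 42, —, 980, —, —, 996, 554, 35, —, —]

10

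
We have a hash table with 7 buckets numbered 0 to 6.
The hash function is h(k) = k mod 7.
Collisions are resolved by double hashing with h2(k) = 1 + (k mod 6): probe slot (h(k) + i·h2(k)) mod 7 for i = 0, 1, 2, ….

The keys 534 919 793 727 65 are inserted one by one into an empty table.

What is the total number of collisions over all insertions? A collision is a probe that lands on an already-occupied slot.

Insert 534: h=2, slot 2 empty → index 2.
Insert 919: h=2, h2=2, slot 2 occupied → index 4.
Insert 793: h=2, h2=2, slots 2,4 occupied → index 6.
Insert 727: h=6, h2=2, slot 6 occupied → index 1.
Insert 65: h=2, h2=6, slots 2,1 occupied → index 0.
Table: [65, 727, 534, _, 919, _, 793]

6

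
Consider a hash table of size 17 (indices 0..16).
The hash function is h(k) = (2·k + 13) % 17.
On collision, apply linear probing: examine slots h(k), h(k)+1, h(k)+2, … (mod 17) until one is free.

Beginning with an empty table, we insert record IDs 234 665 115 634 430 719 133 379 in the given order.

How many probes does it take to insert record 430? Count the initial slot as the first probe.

234 hashes to 5; slot 5 is free => place at 5.
665 hashes to 0; slot 0 is free => place at 0.
115 hashes to 5; 5 taken => place at 6.
634 hashes to 6; 6 taken => place at 7.
430 hashes to 6; 6,7 taken => place at 8.
719 hashes to 6; 6,7,8 taken => place at 9.
133 hashes to 7; 7,8,9 taken => place at 10.
379 hashes to 6; 6,7,8,9,10 taken => place at 11.
Table: [665, _, _, _, _, 234, 115, 634, 430, 719, 133, 379, _, _, _, _, _]

3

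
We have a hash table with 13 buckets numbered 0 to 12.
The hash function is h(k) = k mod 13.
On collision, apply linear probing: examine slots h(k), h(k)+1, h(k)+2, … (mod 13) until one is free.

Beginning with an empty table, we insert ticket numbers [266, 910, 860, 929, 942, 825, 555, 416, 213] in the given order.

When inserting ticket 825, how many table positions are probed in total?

Insert 266: h=6, slot 6 empty -> index 6.
Insert 910: h=0, slot 0 empty -> index 0.
Insert 860: h=2, slot 2 empty -> index 2.
Insert 929: h=6, slot 6 occupied -> index 7.
Insert 942: h=6, slots 6,7 occupied -> index 8.
Insert 825: h=6, slots 6,7,8 occupied -> index 9.
Insert 555: h=9, slot 9 occupied -> index 10.
Insert 416: h=0, slot 0 occupied -> index 1.
Insert 213: h=5, slot 5 empty -> index 5.
Table: [910, 416, 860, ., ., 213, 266, 929, 942, 825, 555, ., .]

4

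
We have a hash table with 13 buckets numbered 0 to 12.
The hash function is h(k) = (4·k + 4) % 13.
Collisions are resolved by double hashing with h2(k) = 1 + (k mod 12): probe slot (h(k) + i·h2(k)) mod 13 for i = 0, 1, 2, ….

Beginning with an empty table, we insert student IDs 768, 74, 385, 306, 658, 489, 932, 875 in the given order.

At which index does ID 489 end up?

7

Insert 768: h=8, slot 8 empty → index 8.
Insert 74: h=1, slot 1 empty → index 1.
Insert 385: h=10, slot 10 empty → index 10.
Insert 306: h=6, slot 6 empty → index 6.
Insert 658: h=10, h2=11, slots 10,8,6 occupied → index 4.
Insert 489: h=10, h2=10, slot 10 occupied → index 7.
Insert 932: h=1, h2=9, slots 1,10,6 occupied → index 2.
Insert 875: h=7, h2=12, slots 7,6 occupied → index 5.
Table: [., 74, 932, ., 658, 875, 306, 489, 768, ., 385, ., .]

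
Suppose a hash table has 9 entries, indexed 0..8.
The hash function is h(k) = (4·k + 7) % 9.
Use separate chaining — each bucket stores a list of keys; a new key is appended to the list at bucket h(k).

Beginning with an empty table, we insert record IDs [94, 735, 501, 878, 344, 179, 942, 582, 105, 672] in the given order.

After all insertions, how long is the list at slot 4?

6

94 -> bucket 5
735 -> bucket 4
501 -> bucket 4 (collision)
878 -> bucket 0
344 -> bucket 6
179 -> bucket 3
942 -> bucket 4 (collision)
582 -> bucket 4 (collision)
105 -> bucket 4 (collision)
672 -> bucket 4 (collision)
Final buckets:
0: 878
1: -
2: -
3: 179
4: 735 -> 501 -> 942 -> 582 -> 105 -> 672
5: 94
6: 344
7: -
8: -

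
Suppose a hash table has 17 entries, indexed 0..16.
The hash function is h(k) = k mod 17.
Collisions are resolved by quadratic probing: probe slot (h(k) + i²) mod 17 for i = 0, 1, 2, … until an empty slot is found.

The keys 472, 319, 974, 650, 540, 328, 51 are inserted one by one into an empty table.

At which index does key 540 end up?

472: h=13 -> slot 13
319: h=13, probe 13,14 -> slot 14
974: h=5 -> slot 5
650: h=4 -> slot 4
540: h=13, probe 13,14,0 -> slot 0
328: h=5, probe 5,6 -> slot 6
51: h=0, probe 0,1 -> slot 1
Table: [540, 51, ., ., 650, 974, 328, ., ., ., ., ., ., 472, 319, ., .]

0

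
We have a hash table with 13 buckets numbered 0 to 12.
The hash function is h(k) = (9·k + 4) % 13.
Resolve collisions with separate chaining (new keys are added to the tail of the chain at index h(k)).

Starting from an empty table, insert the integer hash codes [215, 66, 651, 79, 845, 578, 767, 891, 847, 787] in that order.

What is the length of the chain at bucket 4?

215 → bucket 2
66 → bucket 0
651 → bucket 0 (collision)
79 → bucket 0 (collision)
845 → bucket 4
578 → bucket 6
767 → bucket 4 (collision)
891 → bucket 2 (collision)
847 → bucket 9
787 → bucket 2 (collision)
Final buckets:
0: 66 -> 651 -> 79
1: ∅
2: 215 -> 891 -> 787
3: ∅
4: 845 -> 767
5: ∅
6: 578
7: ∅
8: ∅
9: 847
10: ∅
11: ∅
12: ∅

2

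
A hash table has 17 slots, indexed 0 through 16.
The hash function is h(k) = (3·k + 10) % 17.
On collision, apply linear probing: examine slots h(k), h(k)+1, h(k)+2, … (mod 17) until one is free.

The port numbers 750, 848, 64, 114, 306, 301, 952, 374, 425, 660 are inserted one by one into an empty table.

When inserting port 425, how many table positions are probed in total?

8

750 hashes to 16; slot 16 is free => place at 16.
848 hashes to 4; slot 4 is free => place at 4.
64 hashes to 15; slot 15 is free => place at 15.
114 hashes to 12; slot 12 is free => place at 12.
306 hashes to 10; slot 10 is free => place at 10.
301 hashes to 12; 12 taken => place at 13.
952 hashes to 10; 10 taken => place at 11.
374 hashes to 10; 10,11,12,13 taken => place at 14.
425 hashes to 10; 10,11,12,13,14,15,16 taken => place at 0.
660 hashes to 1; slot 1 is free => place at 1.
Table: [425, 660, —, —, 848, —, —, —, —, —, 306, 952, 114, 301, 374, 64, 750]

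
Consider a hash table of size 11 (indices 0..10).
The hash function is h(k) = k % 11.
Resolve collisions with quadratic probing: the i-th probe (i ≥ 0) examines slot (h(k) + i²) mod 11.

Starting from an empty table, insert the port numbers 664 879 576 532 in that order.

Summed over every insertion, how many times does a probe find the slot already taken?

664 hashes to 4; slot 4 is free → place at 4.
879 hashes to 10; slot 10 is free → place at 10.
576 hashes to 4; 4 taken → place at 5.
532 hashes to 4; 4,5 taken → place at 8.
Table: [_, _, _, _, 664, 576, _, _, 532, _, 879]

3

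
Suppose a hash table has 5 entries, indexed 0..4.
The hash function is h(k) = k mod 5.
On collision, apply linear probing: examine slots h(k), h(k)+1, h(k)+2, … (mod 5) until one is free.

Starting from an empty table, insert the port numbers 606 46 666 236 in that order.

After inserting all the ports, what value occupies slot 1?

606

606: h=1 -> slot 1
46: h=1, probe 1,2 -> slot 2
666: h=1, probe 1,2,3 -> slot 3
236: h=1, probe 1,2,3,4 -> slot 4
Table: [., 606, 46, 666, 236]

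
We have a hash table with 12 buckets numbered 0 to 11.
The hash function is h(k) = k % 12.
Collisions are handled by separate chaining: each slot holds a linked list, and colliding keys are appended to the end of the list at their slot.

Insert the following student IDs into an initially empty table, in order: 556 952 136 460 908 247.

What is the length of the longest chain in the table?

4

556 -> bucket 4
952 -> bucket 4 (collision)
136 -> bucket 4 (collision)
460 -> bucket 4 (collision)
908 -> bucket 8
247 -> bucket 7
Final buckets:
0: .
1: .
2: .
3: .
4: 556 -> 952 -> 136 -> 460
5: .
6: .
7: 247
8: 908
9: .
10: .
11: .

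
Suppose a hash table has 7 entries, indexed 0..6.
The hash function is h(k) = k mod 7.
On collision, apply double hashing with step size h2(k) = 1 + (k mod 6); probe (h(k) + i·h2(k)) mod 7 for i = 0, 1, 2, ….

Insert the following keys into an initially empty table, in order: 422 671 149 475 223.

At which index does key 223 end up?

5

422: h=2 -> slot 2
671: h=6 -> slot 6
149: h=2, h2=6, probe 2,1 -> slot 1
475: h=6, h2=2, probe 6,1,3 -> slot 3
223: h=6, h2=2, probe 6,1,3,5 -> slot 5
Table: [_, 149, 422, 475, _, 223, 671]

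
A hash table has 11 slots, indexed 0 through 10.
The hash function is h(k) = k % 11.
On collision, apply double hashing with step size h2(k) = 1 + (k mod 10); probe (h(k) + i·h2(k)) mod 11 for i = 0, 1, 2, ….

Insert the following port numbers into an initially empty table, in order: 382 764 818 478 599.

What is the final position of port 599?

382: h=8 => slot 8
764: h=5 => slot 5
818: h=4 => slot 4
478: h=5, h2=9, probe 5,3 => slot 3
599: h=5, h2=10, probe 5,4,3,2 => slot 2
Table: [., ., 599, 478, 818, 764, ., ., 382, ., .]

2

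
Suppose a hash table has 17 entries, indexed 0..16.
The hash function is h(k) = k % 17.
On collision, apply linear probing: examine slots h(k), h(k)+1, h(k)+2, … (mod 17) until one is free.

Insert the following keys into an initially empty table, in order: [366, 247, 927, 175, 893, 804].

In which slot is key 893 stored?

Insert 366: h=9, slot 9 empty => index 9.
Insert 247: h=9, slot 9 occupied => index 10.
Insert 927: h=9, slots 9,10 occupied => index 11.
Insert 175: h=5, slot 5 empty => index 5.
Insert 893: h=9, slots 9,10,11 occupied => index 12.
Insert 804: h=5, slot 5 occupied => index 6.
Table: [., ., ., ., ., 175, 804, ., ., 366, 247, 927, 893, ., ., ., .]

12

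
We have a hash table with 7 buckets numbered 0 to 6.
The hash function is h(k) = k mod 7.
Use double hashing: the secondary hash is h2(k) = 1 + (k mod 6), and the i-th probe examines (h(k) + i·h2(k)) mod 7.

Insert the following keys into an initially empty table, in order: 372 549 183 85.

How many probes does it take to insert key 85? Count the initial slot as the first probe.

Insert 372: h=1, slot 1 empty -> index 1.
Insert 549: h=3, slot 3 empty -> index 3.
Insert 183: h=1, h2=4, slot 1 occupied -> index 5.
Insert 85: h=1, h2=2, slots 1,3,5 occupied -> index 0.
Table: [85, 372, —, 549, —, 183, —]

4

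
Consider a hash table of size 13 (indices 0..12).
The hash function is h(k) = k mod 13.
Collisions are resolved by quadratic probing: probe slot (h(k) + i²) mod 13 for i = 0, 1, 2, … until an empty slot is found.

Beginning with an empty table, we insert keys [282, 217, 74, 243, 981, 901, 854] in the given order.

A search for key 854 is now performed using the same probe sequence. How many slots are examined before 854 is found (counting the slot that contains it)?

5

282: h=9 => slot 9
217: h=9, probe 9,10 => slot 10
74: h=9, probe 9,10,0 => slot 0
243: h=9, probe 9,10,0,5 => slot 5
981: h=6 => slot 6
901: h=4 => slot 4
854: h=9, probe 9,10,0,5,12 => slot 12
Table: [74, _, _, _, 901, 243, 981, _, _, 282, 217, _, 854]
Lookup 854: h=9, probe 9,10,0,5,12 → found at 12.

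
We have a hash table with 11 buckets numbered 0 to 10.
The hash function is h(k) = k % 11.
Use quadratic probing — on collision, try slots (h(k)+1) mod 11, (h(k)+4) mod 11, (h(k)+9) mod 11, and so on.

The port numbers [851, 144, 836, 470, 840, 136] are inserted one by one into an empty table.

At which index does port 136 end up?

2

851 hashes to 4; slot 4 is free -> place at 4.
144 hashes to 1; slot 1 is free -> place at 1.
836 hashes to 0; slot 0 is free -> place at 0.
470 hashes to 8; slot 8 is free -> place at 8.
840 hashes to 4; 4 taken -> place at 5.
136 hashes to 4; 4,5,8 taken -> place at 2.
Table: [836, 144, 136, _, 851, 840, _, _, 470, _, _]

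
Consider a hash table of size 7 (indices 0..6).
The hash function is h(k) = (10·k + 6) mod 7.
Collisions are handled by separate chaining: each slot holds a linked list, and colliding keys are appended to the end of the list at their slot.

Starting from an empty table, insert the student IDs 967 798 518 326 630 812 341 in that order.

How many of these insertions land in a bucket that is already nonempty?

967 -> bucket 2
798 -> bucket 6
518 -> bucket 6 (collision)
326 -> bucket 4
630 -> bucket 6 (collision)
812 -> bucket 6 (collision)
341 -> bucket 0
Final buckets:
0: 341
1: ∅
2: 967
3: ∅
4: 326
5: ∅
6: 798 -> 518 -> 630 -> 812

3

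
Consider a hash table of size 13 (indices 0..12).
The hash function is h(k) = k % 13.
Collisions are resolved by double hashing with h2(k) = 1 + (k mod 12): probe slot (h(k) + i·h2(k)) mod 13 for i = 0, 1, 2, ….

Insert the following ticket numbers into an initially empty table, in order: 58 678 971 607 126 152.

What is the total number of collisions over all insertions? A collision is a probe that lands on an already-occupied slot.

Insert 58: h=6, slot 6 empty => index 6.
Insert 678: h=2, slot 2 empty => index 2.
Insert 971: h=9, slot 9 empty => index 9.
Insert 607: h=9, h2=8, slot 9 occupied => index 4.
Insert 126: h=9, h2=7, slot 9 occupied => index 3.
Insert 152: h=9, h2=9, slot 9 occupied => index 5.
Table: [., ., 678, 126, 607, 152, 58, ., ., 971, ., ., .]

3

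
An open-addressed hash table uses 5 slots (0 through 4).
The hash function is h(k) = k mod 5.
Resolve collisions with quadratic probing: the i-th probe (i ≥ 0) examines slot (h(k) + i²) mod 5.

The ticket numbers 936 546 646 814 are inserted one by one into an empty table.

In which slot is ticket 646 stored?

936: h=1 -> slot 1
546: h=1, probe 1,2 -> slot 2
646: h=1, probe 1,2,0 -> slot 0
814: h=4 -> slot 4
Table: [646, 936, 546, ., 814]

0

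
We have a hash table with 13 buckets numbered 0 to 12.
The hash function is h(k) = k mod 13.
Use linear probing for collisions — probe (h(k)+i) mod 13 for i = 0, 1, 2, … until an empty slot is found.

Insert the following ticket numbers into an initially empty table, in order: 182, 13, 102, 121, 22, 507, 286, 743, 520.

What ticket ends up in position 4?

121

182: h=0 -> slot 0
13: h=0, probe 0,1 -> slot 1
102: h=11 -> slot 11
121: h=4 -> slot 4
22: h=9 -> slot 9
507: h=0, probe 0,1,2 -> slot 2
286: h=0, probe 0,1,2,3 -> slot 3
743: h=2, probe 2,3,4,5 -> slot 5
520: h=0, probe 0,1,2,3,4,5,6 -> slot 6
Table: [182, 13, 507, 286, 121, 743, 520, ∅, ∅, 22, ∅, 102, ∅]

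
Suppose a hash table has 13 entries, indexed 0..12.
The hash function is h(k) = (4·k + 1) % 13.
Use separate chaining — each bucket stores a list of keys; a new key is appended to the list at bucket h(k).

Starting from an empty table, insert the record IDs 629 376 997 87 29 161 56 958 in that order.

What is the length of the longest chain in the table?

3

629 → bucket 8
376 → bucket 10
997 → bucket 11
87 → bucket 11 (collision)
29 → bucket 0
161 → bucket 8 (collision)
56 → bucket 4
958 → bucket 11 (collision)
Final buckets:
0: 29
1: -
2: -
3: -
4: 56
5: -
6: -
7: -
8: 629 -> 161
9: -
10: 376
11: 997 -> 87 -> 958
12: -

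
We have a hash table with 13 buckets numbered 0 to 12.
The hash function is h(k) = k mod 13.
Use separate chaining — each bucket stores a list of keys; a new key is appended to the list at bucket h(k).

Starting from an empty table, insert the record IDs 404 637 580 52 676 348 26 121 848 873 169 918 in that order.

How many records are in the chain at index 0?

Insert 404: h=1, bucket 1 empty → new chain.
Insert 637: h=0, bucket 0 empty → new chain.
Insert 580: h=8, bucket 8 empty → new chain.
Insert 52: h=0, bucket 0 nonempty → append to chain.
Insert 676: h=0, bucket 0 nonempty → append to chain.
Insert 348: h=10, bucket 10 empty → new chain.
Insert 26: h=0, bucket 0 nonempty → append to chain.
Insert 121: h=4, bucket 4 empty → new chain.
Insert 848: h=3, bucket 3 empty → new chain.
Insert 873: h=2, bucket 2 empty → new chain.
Insert 169: h=0, bucket 0 nonempty → append to chain.
Insert 918: h=8, bucket 8 nonempty → append to chain.
Final buckets:
0: 637 -> 52 -> 676 -> 26 -> 169
1: 404
2: 873
3: 848
4: 121
5: —
6: —
7: —
8: 580 -> 918
9: —
10: 348
11: —
12: —

5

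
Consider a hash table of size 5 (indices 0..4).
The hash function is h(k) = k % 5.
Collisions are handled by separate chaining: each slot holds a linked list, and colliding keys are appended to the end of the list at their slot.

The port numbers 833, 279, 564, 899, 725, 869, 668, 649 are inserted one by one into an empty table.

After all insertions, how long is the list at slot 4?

833 → bucket 3
279 → bucket 4
564 → bucket 4 (collision)
899 → bucket 4 (collision)
725 → bucket 0
869 → bucket 4 (collision)
668 → bucket 3 (collision)
649 → bucket 4 (collision)
Final buckets:
0: 725
1: -
2: -
3: 833 -> 668
4: 279 -> 564 -> 899 -> 869 -> 649

5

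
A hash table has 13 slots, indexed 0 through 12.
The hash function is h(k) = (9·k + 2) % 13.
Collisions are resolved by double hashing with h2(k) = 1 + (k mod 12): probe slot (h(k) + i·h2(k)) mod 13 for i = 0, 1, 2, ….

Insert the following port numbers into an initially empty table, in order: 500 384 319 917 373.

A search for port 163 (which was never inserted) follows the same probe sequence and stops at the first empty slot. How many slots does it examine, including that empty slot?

3

Insert 500: h=4, slot 4 empty => index 4.
Insert 384: h=0, slot 0 empty => index 0.
Insert 319: h=0, h2=8, slot 0 occupied => index 8.
Insert 917: h=0, h2=6, slot 0 occupied => index 6.
Insert 373: h=5, slot 5 empty => index 5.
Table: [384, ∅, ∅, ∅, 500, 373, 917, ∅, 319, ∅, ∅, ∅, ∅]
Lookup 163: h=0, h2=8, probe 0,8,3 → slot 3 empty, not found.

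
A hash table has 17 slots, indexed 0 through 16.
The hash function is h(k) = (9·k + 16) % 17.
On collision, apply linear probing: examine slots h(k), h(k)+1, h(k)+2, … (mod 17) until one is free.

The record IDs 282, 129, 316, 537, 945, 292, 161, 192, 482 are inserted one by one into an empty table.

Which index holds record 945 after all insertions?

Insert 282: h=4, slot 4 empty -> index 4.
Insert 129: h=4, slot 4 occupied -> index 5.
Insert 316: h=4, slots 4,5 occupied -> index 6.
Insert 537: h=4, slots 4,5,6 occupied -> index 7.
Insert 945: h=4, slots 4,5,6,7 occupied -> index 8.
Insert 292: h=9, slot 9 empty -> index 9.
Insert 161: h=3, slot 3 empty -> index 3.
Insert 192: h=10, slot 10 empty -> index 10.
Insert 482: h=2, slot 2 empty -> index 2.
Table: [—, —, 482, 161, 282, 129, 316, 537, 945, 292, 192, —, —, —, —, —, —]

8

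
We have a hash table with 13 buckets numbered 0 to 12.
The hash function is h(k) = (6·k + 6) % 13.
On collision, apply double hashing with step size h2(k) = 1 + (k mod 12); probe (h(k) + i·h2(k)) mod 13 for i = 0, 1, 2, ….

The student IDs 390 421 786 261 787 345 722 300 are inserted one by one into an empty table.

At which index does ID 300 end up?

1

390: h=6 → slot 6
421: h=10 → slot 10
786: h=3 → slot 3
261: h=12 → slot 12
787: h=9 → slot 9
345: h=9, h2=10, probe 9,6,3,0 → slot 0
722: h=9, h2=3, probe 9,12,2 → slot 2
300: h=12, h2=1, probe 12,0,1 → slot 1
Table: [345, 300, 722, 786, ∅, ∅, 390, ∅, ∅, 787, 421, ∅, 261]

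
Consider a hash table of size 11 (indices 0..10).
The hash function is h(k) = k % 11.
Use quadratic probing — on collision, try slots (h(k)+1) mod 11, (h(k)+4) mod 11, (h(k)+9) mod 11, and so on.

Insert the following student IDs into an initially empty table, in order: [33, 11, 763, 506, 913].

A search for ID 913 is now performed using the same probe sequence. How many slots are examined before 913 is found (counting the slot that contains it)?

5

33: h=0 → slot 0
11: h=0, probe 0,1 → slot 1
763: h=4 → slot 4
506: h=0, probe 0,1,4,9 → slot 9
913: h=0, probe 0,1,4,9,5 → slot 5
Table: [33, 11, -, -, 763, 913, -, -, -, 506, -]
Lookup 913: h=0, probe 0,1,4,9,5 → found at 5.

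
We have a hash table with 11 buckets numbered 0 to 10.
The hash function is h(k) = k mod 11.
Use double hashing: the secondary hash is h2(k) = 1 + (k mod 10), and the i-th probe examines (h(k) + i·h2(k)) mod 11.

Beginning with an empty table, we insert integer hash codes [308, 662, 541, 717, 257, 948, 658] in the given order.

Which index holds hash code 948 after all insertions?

9

Insert 308: h=0, slot 0 empty => index 0.
Insert 662: h=2, slot 2 empty => index 2.
Insert 541: h=2, h2=2, slot 2 occupied => index 4.
Insert 717: h=2, h2=8, slot 2 occupied => index 10.
Insert 257: h=4, h2=8, slot 4 occupied => index 1.
Insert 948: h=2, h2=9, slots 2,0 occupied => index 9.
Insert 658: h=9, h2=9, slot 9 occupied => index 7.
Table: [308, 257, 662, _, 541, _, _, 658, _, 948, 717]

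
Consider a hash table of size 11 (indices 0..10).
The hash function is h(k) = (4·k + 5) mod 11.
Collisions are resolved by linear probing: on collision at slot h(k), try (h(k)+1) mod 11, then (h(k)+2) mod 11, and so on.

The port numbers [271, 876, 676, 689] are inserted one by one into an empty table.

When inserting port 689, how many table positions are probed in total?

271: h=0 -> slot 0
876: h=0, probe 0,1 -> slot 1
676: h=3 -> slot 3
689: h=0, probe 0,1,2 -> slot 2
Table: [271, 876, 689, 676, ∅, ∅, ∅, ∅, ∅, ∅, ∅]

3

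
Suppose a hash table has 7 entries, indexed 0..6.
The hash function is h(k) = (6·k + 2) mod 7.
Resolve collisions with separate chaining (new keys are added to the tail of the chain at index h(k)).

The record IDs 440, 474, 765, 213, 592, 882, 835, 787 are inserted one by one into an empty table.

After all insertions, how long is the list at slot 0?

2

440 → bucket 3
474 → bucket 4
765 → bucket 0
213 → bucket 6
592 → bucket 5
882 → bucket 2
835 → bucket 0 (collision)
787 → bucket 6 (collision)
Final buckets:
0: 765 -> 835
1: .
2: 882
3: 440
4: 474
5: 592
6: 213 -> 787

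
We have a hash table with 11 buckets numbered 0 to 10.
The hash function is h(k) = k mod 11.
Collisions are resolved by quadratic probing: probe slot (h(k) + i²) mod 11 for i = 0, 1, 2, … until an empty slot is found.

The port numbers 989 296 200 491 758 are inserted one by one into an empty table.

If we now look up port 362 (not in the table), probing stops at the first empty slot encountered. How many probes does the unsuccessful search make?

4

Insert 989: h=10, slot 10 empty → index 10.
Insert 296: h=10, slot 10 occupied → index 0.
Insert 200: h=2, slot 2 empty → index 2.
Insert 491: h=7, slot 7 empty → index 7.
Insert 758: h=10, slots 10,0 occupied → index 3.
Table: [296, ., 200, 758, ., ., ., 491, ., ., 989]
Lookup 362: h=10, probe 10,0,3,8 → slot 8 empty, not found.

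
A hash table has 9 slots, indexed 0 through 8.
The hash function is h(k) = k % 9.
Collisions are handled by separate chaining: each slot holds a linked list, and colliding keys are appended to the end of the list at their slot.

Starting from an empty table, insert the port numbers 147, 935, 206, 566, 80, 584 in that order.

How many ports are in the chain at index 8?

Insert 147: h=3, bucket 3 empty → new chain.
Insert 935: h=8, bucket 8 empty → new chain.
Insert 206: h=8, bucket 8 nonempty → append to chain.
Insert 566: h=8, bucket 8 nonempty → append to chain.
Insert 80: h=8, bucket 8 nonempty → append to chain.
Insert 584: h=8, bucket 8 nonempty → append to chain.
Final buckets:
0: ∅
1: ∅
2: ∅
3: 147
4: ∅
5: ∅
6: ∅
7: ∅
8: 935 -> 206 -> 566 -> 80 -> 584

5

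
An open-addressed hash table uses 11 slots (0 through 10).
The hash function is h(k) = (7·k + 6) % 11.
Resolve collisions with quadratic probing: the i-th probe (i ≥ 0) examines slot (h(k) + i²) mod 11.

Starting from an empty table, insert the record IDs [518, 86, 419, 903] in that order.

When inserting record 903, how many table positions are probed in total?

518: h=2 => slot 2
86: h=3 => slot 3
419: h=2, probe 2,3,6 => slot 6
903: h=2, probe 2,3,6,0 => slot 0
Table: [903, _, 518, 86, _, _, 419, _, _, _, _]

4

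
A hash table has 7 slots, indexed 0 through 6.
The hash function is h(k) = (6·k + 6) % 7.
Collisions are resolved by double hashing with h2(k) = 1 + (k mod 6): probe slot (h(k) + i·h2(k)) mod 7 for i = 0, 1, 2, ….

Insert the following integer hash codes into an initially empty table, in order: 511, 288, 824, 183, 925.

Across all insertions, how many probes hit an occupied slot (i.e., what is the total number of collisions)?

511 hashes to 6; slot 6 is free -> place at 6.
288 hashes to 5; slot 5 is free -> place at 5.
824 hashes to 1; slot 1 is free -> place at 1.
183 hashes to 5, h2=4; 5 taken -> place at 2.
925 hashes to 5, h2=2; 5 taken -> place at 0.
Table: [925, 824, 183, -, -, 288, 511]

2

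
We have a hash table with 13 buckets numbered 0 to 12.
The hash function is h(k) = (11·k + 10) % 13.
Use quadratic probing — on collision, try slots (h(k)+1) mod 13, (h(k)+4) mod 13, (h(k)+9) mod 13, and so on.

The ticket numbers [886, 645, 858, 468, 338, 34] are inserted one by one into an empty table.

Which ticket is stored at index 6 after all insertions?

886 hashes to 6; slot 6 is free -> place at 6.
645 hashes to 7; slot 7 is free -> place at 7.
858 hashes to 10; slot 10 is free -> place at 10.
468 hashes to 10; 10 taken -> place at 11.
338 hashes to 10; 10,11 taken -> place at 1.
34 hashes to 7; 7 taken -> place at 8.
Table: [_, 338, _, _, _, _, 886, 645, 34, _, 858, 468, _]

886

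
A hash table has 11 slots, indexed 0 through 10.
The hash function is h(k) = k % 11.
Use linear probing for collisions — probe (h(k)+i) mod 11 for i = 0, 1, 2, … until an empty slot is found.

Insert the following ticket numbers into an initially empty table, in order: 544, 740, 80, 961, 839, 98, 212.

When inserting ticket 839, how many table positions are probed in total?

5

Insert 544: h=5, slot 5 empty -> index 5.
Insert 740: h=3, slot 3 empty -> index 3.
Insert 80: h=3, slot 3 occupied -> index 4.
Insert 961: h=4, slots 4,5 occupied -> index 6.
Insert 839: h=3, slots 3,4,5,6 occupied -> index 7.
Insert 98: h=10, slot 10 empty -> index 10.
Insert 212: h=3, slots 3,4,5,6,7 occupied -> index 8.
Table: [—, —, —, 740, 80, 544, 961, 839, 212, —, 98]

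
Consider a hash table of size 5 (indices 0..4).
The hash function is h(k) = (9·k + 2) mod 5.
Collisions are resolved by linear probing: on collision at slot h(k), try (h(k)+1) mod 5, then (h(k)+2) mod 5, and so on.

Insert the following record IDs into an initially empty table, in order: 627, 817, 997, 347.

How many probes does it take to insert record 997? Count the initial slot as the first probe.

Insert 627: h=0, slot 0 empty -> index 0.
Insert 817: h=0, slot 0 occupied -> index 1.
Insert 997: h=0, slots 0,1 occupied -> index 2.
Insert 347: h=0, slots 0,1,2 occupied -> index 3.
Table: [627, 817, 997, 347, —]

3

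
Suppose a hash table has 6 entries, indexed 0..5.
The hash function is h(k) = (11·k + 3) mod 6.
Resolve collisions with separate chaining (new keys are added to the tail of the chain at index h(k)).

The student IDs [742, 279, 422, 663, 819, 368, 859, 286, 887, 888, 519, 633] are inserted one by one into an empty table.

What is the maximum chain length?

5

Insert 742: h=5, bucket 5 empty -> new chain.
Insert 279: h=0, bucket 0 empty -> new chain.
Insert 422: h=1, bucket 1 empty -> new chain.
Insert 663: h=0, bucket 0 nonempty -> append to chain.
Insert 819: h=0, bucket 0 nonempty -> append to chain.
Insert 368: h=1, bucket 1 nonempty -> append to chain.
Insert 859: h=2, bucket 2 empty -> new chain.
Insert 286: h=5, bucket 5 nonempty -> append to chain.
Insert 887: h=4, bucket 4 empty -> new chain.
Insert 888: h=3, bucket 3 empty -> new chain.
Insert 519: h=0, bucket 0 nonempty -> append to chain.
Insert 633: h=0, bucket 0 nonempty -> append to chain.
Final buckets:
0: 279 -> 663 -> 819 -> 519 -> 633
1: 422 -> 368
2: 859
3: 888
4: 887
5: 742 -> 286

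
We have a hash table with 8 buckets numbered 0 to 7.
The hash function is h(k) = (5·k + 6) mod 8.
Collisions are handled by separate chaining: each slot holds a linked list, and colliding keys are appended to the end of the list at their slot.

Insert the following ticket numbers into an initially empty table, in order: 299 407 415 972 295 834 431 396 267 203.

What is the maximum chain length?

4

Insert 299: h=5, bucket 5 empty → new chain.
Insert 407: h=1, bucket 1 empty → new chain.
Insert 415: h=1, bucket 1 nonempty → append to chain.
Insert 972: h=2, bucket 2 empty → new chain.
Insert 295: h=1, bucket 1 nonempty → append to chain.
Insert 834: h=0, bucket 0 empty → new chain.
Insert 431: h=1, bucket 1 nonempty → append to chain.
Insert 396: h=2, bucket 2 nonempty → append to chain.
Insert 267: h=5, bucket 5 nonempty → append to chain.
Insert 203: h=5, bucket 5 nonempty → append to chain.
Final buckets:
0: 834
1: 407 -> 415 -> 295 -> 431
2: 972 -> 396
3: _
4: _
5: 299 -> 267 -> 203
6: _
7: _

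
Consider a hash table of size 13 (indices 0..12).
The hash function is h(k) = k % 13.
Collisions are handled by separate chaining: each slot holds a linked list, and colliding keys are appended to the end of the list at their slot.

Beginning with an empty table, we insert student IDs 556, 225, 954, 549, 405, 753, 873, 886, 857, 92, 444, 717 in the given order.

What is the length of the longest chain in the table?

Insert 556: h=10, bucket 10 empty → new chain.
Insert 225: h=4, bucket 4 empty → new chain.
Insert 954: h=5, bucket 5 empty → new chain.
Insert 549: h=3, bucket 3 empty → new chain.
Insert 405: h=2, bucket 2 empty → new chain.
Insert 753: h=12, bucket 12 empty → new chain.
Insert 873: h=2, bucket 2 nonempty → append to chain.
Insert 886: h=2, bucket 2 nonempty → append to chain.
Insert 857: h=12, bucket 12 nonempty → append to chain.
Insert 92: h=1, bucket 1 empty → new chain.
Insert 444: h=2, bucket 2 nonempty → append to chain.
Insert 717: h=2, bucket 2 nonempty → append to chain.
Final buckets:
0: ∅
1: 92
2: 405 -> 873 -> 886 -> 444 -> 717
3: 549
4: 225
5: 954
6: ∅
7: ∅
8: ∅
9: ∅
10: 556
11: ∅
12: 753 -> 857

5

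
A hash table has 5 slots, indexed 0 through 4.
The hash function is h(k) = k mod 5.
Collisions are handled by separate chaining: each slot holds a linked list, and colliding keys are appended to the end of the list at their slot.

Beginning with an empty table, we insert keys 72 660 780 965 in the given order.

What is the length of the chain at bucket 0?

3

72 → bucket 2
660 → bucket 0
780 → bucket 0 (collision)
965 → bucket 0 (collision)
Final buckets:
0: 660 -> 780 -> 965
1: —
2: 72
3: —
4: —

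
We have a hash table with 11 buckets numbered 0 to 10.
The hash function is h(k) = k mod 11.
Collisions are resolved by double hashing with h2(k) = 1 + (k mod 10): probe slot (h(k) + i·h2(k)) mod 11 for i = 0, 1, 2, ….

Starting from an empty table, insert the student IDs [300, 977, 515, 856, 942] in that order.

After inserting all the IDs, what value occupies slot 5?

856

Insert 300: h=3, slot 3 empty → index 3.
Insert 977: h=9, slot 9 empty → index 9.
Insert 515: h=9, h2=6, slot 9 occupied → index 4.
Insert 856: h=9, h2=7, slot 9 occupied → index 5.
Insert 942: h=7, slot 7 empty → index 7.
Table: [—, —, —, 300, 515, 856, —, 942, —, 977, —]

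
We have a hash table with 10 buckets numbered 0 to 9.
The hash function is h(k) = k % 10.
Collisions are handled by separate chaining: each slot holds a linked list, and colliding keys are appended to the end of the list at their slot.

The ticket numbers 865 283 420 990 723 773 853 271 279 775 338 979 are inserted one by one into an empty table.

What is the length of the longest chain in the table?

865 → bucket 5
283 → bucket 3
420 → bucket 0
990 → bucket 0 (collision)
723 → bucket 3 (collision)
773 → bucket 3 (collision)
853 → bucket 3 (collision)
271 → bucket 1
279 → bucket 9
775 → bucket 5 (collision)
338 → bucket 8
979 → bucket 9 (collision)
Final buckets:
0: 420 -> 990
1: 271
2: .
3: 283 -> 723 -> 773 -> 853
4: .
5: 865 -> 775
6: .
7: .
8: 338
9: 279 -> 979

4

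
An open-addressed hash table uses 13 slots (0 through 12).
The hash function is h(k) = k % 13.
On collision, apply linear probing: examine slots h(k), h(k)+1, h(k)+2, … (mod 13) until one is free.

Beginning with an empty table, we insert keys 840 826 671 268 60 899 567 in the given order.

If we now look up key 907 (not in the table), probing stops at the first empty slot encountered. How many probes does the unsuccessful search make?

840 hashes to 8; slot 8 is free -> place at 8.
826 hashes to 7; slot 7 is free -> place at 7.
671 hashes to 8; 8 taken -> place at 9.
268 hashes to 8; 8,9 taken -> place at 10.
60 hashes to 8; 8,9,10 taken -> place at 11.
899 hashes to 2; slot 2 is free -> place at 2.
567 hashes to 8; 8,9,10,11 taken -> place at 12.
Table: [-, -, 899, -, -, -, -, 826, 840, 671, 268, 60, 567]
Lookup 907: h=10, probe 10,11,12,0 → slot 0 empty, not found.

4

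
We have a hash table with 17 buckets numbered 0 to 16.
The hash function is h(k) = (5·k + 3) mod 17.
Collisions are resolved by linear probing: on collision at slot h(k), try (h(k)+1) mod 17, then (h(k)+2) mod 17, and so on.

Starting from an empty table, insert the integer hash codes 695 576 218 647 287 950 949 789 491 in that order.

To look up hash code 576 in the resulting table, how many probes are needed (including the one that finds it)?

2

695 hashes to 10; slot 10 is free -> place at 10.
576 hashes to 10; 10 taken -> place at 11.
218 hashes to 5; slot 5 is free -> place at 5.
647 hashes to 8; slot 8 is free -> place at 8.
287 hashes to 10; 10,11 taken -> place at 12.
950 hashes to 10; 10,11,12 taken -> place at 13.
949 hashes to 5; 5 taken -> place at 6.
789 hashes to 4; slot 4 is free -> place at 4.
491 hashes to 10; 10,11,12,13 taken -> place at 14.
Table: [∅, ∅, ∅, ∅, 789, 218, 949, ∅, 647, ∅, 695, 576, 287, 950, 491, ∅, ∅]
Lookup 576: h=10, probe 10,11 → found at 11.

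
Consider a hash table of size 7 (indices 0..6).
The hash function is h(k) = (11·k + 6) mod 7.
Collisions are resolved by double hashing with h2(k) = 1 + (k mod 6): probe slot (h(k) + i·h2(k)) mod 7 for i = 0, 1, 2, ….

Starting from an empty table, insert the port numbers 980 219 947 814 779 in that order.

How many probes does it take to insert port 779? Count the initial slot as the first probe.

4

980: h=6 -> slot 6
219: h=0 -> slot 0
947: h=0, h2=6, probe 0,6,5 -> slot 5
814: h=0, h2=5, probe 0,5,3 -> slot 3
779: h=0, h2=6, probe 0,6,5,4 -> slot 4
Table: [219, _, _, 814, 779, 947, 980]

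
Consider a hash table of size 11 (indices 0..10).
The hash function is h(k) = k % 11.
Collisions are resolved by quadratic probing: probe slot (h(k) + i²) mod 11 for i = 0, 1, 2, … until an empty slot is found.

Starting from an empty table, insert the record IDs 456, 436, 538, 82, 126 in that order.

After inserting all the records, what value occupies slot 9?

126

456 hashes to 5; slot 5 is free -> place at 5.
436 hashes to 7; slot 7 is free -> place at 7.
538 hashes to 10; slot 10 is free -> place at 10.
82 hashes to 5; 5 taken -> place at 6.
126 hashes to 5; 5,6 taken -> place at 9.
Table: [-, -, -, -, -, 456, 82, 436, -, 126, 538]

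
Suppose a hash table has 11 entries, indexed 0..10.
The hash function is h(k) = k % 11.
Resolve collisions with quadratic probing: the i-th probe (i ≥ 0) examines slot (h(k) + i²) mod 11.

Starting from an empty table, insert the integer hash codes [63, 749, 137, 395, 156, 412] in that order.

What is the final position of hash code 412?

Insert 63: h=8, slot 8 empty → index 8.
Insert 749: h=1, slot 1 empty → index 1.
Insert 137: h=5, slot 5 empty → index 5.
Insert 395: h=10, slot 10 empty → index 10.
Insert 156: h=2, slot 2 empty → index 2.
Insert 412: h=5, slot 5 occupied → index 6.
Table: [-, 749, 156, -, -, 137, 412, -, 63, -, 395]

6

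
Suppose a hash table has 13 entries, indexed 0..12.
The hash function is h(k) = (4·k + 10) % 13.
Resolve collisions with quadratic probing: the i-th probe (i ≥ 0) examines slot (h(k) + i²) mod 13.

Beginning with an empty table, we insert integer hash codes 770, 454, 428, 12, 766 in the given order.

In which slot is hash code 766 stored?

2

770: h=9 => slot 9
454: h=6 => slot 6
428: h=6, probe 6,7 => slot 7
12: h=6, probe 6,7,10 => slot 10
766: h=6, probe 6,7,10,2 => slot 2
Table: [—, —, 766, —, —, —, 454, 428, —, 770, 12, —, —]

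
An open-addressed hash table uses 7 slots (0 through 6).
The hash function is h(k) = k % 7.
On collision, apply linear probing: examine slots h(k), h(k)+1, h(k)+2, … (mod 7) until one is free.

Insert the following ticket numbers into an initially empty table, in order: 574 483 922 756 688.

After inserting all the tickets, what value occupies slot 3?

688

574 hashes to 0; slot 0 is free → place at 0.
483 hashes to 0; 0 taken → place at 1.
922 hashes to 5; slot 5 is free → place at 5.
756 hashes to 0; 0,1 taken → place at 2.
688 hashes to 2; 2 taken → place at 3.
Table: [574, 483, 756, 688, ., 922, .]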